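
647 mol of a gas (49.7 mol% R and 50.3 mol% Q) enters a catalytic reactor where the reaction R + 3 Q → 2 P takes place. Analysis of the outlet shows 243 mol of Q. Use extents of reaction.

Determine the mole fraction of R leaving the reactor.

For Q: n = n₀ − 3ξ → 243 = 325.4 − 3ξ, giving ξ = 27.48 mol.
Outlet amounts (n = n₀ + ν ξ):
  R: 321.6 − 1(27.48) = 294.1
  Q: 325.4 − 3(27.48) = 243
  P: 0 + 2(27.48) = 54.96
Total out = 592 mol; y_R = 294.1 / 592 = 0.4967.

0.497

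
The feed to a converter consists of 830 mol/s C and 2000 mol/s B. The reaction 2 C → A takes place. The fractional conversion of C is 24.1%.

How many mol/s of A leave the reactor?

C reacted = 0.241 × 830 = 200 mol/s; ν_C = −2, so ξ = 200/2 = 100 mol/s.
Outlet amounts (n = n₀ + ν ξ):
  C: 830 − 2(100) = 630
  A: 0 + 1(100) = 100
  B: 2000 (inert)

100 mol/s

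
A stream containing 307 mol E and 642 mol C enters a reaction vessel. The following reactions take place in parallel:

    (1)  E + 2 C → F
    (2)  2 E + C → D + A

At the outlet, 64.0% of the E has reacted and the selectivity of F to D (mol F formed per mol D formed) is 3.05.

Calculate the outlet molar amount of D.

38.9 mol

Conversion of E: E consumed = 0.64 × 307 = 196.5 mol = 1ξ₁ + 2ξ₂.
Selectivity: 1ξ₁ / (1ξ₂) = 3.05 → ξ₁ = 3.05 ξ₂.
Substitute: (1·3.05 + 2) ξ₂ = 196.5 → ξ₂ = 38.91 mol, ξ₁ = 118.7 mol.
Outlet amounts (n = n₀ + Σ ν·ξ):
  E: 307 − 1(118.7) − 2(38.91) = 110.5
  C: 642 − 2(118.7) − 1(38.91) = 365.8
  F: 0 + 1(118.7) = 118.7
  D: 0 + 1(38.91) = 38.91
  A: 0 + 1(38.91) = 38.91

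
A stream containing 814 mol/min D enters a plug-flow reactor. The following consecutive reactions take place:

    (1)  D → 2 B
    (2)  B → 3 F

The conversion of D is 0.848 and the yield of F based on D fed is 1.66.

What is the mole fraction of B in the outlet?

Conversion of D: D consumed = 1ξ₁ = 0.848 × 814 → ξ₁ = 690.3 mol/min.
Yield of F: 3ξ₂ / 814 = 1.66 → ξ₂ = 450.4 mol/min.
Outlet amounts (n = n₀ + Σ ν·ξ):
  D: 814 − 1(690.3) = 123.7
  B: 0 + 2(690.3) − 1(450.4) = 930.1
  F: 0 + 3(450.4) = 1351
Total out = 2405 mol/min; y_B = 930.1 / 2405 = 0.3867.

0.387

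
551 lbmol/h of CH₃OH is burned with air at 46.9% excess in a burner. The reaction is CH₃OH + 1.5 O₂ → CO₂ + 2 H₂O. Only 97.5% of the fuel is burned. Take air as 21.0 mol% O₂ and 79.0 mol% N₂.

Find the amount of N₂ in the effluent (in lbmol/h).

4570 lbmol/h

Stoichiometric O₂ = 1.5 × 551 = 826.5 lbmol/h; O₂ fed = 826.5 × 1.469 = 1214 lbmol/h.
N₂ fed = 1214 × 79/21 = 4567 lbmol/h.
Fuel reacted = 0.975 × 551 → ξ = 537.2 lbmol/h.
Outlet (n = n₀ + ν ξ):
  CH₃OH: 551 − 1(537.2) = 13.77
  O₂: 1214 − 1.5(537.2) = 408.3
  N₂: 4567 (inert)
  CO₂: 0 + 1(537.2) = 537.2
  H₂O: 0 + 2(537.2) = 1074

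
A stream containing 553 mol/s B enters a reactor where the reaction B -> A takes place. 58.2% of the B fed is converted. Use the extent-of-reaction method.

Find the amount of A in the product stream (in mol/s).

322 mol/s

B reacted = 0.582 × 553 = 321.8 mol/s; ν_B = −1, so ξ = 321.8/1 = 321.8 mol/s.
Outlet amounts (n = n₀ + ν ξ):
  B: 553 − 1(321.8) = 231.2
  A: 0 + 1(321.8) = 321.8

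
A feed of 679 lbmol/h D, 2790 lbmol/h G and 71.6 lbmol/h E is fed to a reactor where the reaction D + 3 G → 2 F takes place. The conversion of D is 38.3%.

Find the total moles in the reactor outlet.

D reacted = 0.383 × 679 = 260.1 lbmol/h; ν_D = −1, so ξ = 260.1/1 = 260.1 lbmol/h.
Outlet amounts (n = n₀ + ν ξ):
  D: 679 − 1(260.1) = 418.9
  G: 2790 − 3(260.1) = 2010
  F: 0 + 2(260.1) = 520.1
  E: 71.6 (inert)
Total out = 418.9 + 2010 + 520.1 + 71.6 = 3020 lbmol/h.

3020 lbmol/h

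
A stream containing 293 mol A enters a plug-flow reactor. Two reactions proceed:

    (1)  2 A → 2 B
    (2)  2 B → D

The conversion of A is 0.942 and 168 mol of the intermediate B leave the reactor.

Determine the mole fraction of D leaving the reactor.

0.226

Conversion of A: A consumed = 2ξ₁ = 0.942 × 293 → ξ₁ = 138 mol.
B balance: n_B = 0 + 2ξ₁ − 2ξ₂ = 168 → ξ₂ = (2·138 − 168)/2 = 54 mol.
Outlet amounts (n = n₀ + Σ ν·ξ):
  A: 293 − 2(138) = 16.99
  B: 0 + 2(138) − 2(54) = 168
  D: 0 + 1(54) = 54
Total out = 239 mol; y_D = 54 / 239 = 0.226.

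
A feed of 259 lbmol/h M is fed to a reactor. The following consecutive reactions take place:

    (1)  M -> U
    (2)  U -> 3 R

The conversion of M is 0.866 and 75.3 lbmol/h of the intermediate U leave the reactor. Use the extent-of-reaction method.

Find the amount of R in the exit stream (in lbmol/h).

Conversion of M: M consumed = 1ξ₁ = 0.866 × 259 → ξ₁ = 224.3 lbmol/h.
U balance: n_U = 0 + 1ξ₁ − 1ξ₂ = 75.3 → ξ₂ = (1·224.3 − 75.3)/1 = 149 lbmol/h.
Outlet amounts (n = n₀ + Σ ν·ξ):
  M: 259 − 1(224.3) = 34.71
  U: 0 + 1(224.3) − 1(149) = 75.3
  R: 0 + 3(149) = 447

447 lbmol/h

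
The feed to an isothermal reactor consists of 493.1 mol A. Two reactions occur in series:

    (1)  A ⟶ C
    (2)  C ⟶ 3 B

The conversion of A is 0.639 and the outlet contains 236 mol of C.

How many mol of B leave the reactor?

237 mol

Conversion of A: A consumed = 1ξ₁ = 0.639 × 493.1 → ξ₁ = 315.1 mol.
C balance: n_C = 0 + 1ξ₁ − 1ξ₂ = 236 → ξ₂ = (1·315.1 − 236)/1 = 79.09 mol.
Outlet amounts (n = n₀ + Σ ν·ξ):
  A: 493.1 − 1(315.1) = 178
  C: 0 + 1(315.1) − 1(79.09) = 236
  B: 0 + 3(79.09) = 237.3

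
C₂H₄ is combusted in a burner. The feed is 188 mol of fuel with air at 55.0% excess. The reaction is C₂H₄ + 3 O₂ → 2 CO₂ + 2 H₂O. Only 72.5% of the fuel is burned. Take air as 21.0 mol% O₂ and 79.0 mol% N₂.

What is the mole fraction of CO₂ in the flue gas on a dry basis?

Stoichiometric O₂ = 3 × 188 = 564 mol; O₂ fed = 564 × 1.550 = 874.2 mol.
N₂ fed = 874.2 × 79/21 = 3289 mol.
Fuel reacted = 0.725 × 188 → ξ = 136.3 mol.
Outlet (n = n₀ + ν ξ):
  C₂H₄: 188 − 1(136.3) = 51.7
  O₂: 874.2 − 3(136.3) = 465.3
  N₂: 3289 (inert)
  CO₂: 0 + 2(136.3) = 272.6
  H₂O: 0 + 2(136.3) = 272.6
Dry total = 4078 mol; y_CO₂ (dry) = 272.6 / 4078 = 0.06684.

0.0668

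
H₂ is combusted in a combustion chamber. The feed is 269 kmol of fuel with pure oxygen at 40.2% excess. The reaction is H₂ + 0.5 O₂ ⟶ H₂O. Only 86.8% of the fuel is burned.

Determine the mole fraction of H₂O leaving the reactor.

Stoichiometric O₂ = 0.5 × 269 = 134.5 kmol; O₂ fed = 134.5 × 1.402 = 188.6 kmol.
Fuel reacted = 0.868 × 269 → ξ = 233.5 kmol.
Outlet (n = n₀ + ν ξ):
  H₂: 269 − 1(233.5) = 35.51
  O₂: 188.6 − 0.5(233.5) = 71.82
  H₂O: 0 + 1(233.5) = 233.5
Total out = 340.8 kmol; y_H₂O = 233.5 / 340.8 = 0.6851.

0.685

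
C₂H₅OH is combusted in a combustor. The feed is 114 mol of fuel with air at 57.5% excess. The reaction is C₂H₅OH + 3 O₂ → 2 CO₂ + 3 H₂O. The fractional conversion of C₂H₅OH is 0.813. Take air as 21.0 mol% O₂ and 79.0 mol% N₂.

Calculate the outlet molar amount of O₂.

261 mol

Stoichiometric O₂ = 3 × 114 = 342 mol; O₂ fed = 342 × 1.575 = 538.6 mol.
N₂ fed = 538.6 × 79/21 = 2026 mol.
Fuel reacted = 0.813 × 114 → ξ = 92.68 mol.
Outlet (n = n₀ + ν ξ):
  C₂H₅OH: 114 − 1(92.68) = 21.32
  O₂: 538.6 − 3(92.68) = 260.6
  N₂: 2026 (inert)
  CO₂: 0 + 2(92.68) = 185.4
  H₂O: 0 + 3(92.68) = 278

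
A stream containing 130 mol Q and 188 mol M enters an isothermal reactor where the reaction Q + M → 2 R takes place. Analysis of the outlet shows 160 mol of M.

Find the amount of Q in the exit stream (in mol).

For M: n = n₀ − 1ξ → 160 = 188 − 1ξ, giving ξ = 28 mol.
Outlet amounts (n = n₀ + ν ξ):
  Q: 130 − 1(28) = 102
  M: 188 − 1(28) = 160
  R: 0 + 2(28) = 56

102 mol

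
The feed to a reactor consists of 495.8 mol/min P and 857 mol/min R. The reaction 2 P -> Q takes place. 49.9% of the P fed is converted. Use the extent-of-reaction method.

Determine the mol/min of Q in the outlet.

P reacted = 0.499 × 495.8 = 247.4 mol/min; ν_P = −2, so ξ = 247.4/2 = 123.7 mol/min.
Outlet amounts (n = n₀ + ν ξ):
  P: 495.8 − 2(123.7) = 248.4
  Q: 0 + 1(123.7) = 123.7
  R: 857 (inert)

124 mol/min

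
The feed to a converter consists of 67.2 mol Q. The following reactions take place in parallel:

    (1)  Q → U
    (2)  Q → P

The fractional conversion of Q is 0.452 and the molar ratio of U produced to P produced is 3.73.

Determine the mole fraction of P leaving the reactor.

Conversion of Q: Q consumed = 0.452 × 67.2 = 30.37 mol = 1ξ₁ + 1ξ₂.
Selectivity: 1ξ₁ / (1ξ₂) = 3.73 → ξ₁ = 3.73 ξ₂.
Substitute: (1·3.73 + 1) ξ₂ = 30.37 → ξ₂ = 6.422 mol, ξ₁ = 23.95 mol.
Outlet amounts (n = n₀ + Σ ν·ξ):
  Q: 67.2 − 1(23.95) − 1(6.422) = 36.83
  U: 0 + 1(23.95) = 23.95
  P: 0 + 1(6.422) = 6.422
Total out = 67.2 mol; y_P = 6.422 / 67.2 = 0.09556.

0.0956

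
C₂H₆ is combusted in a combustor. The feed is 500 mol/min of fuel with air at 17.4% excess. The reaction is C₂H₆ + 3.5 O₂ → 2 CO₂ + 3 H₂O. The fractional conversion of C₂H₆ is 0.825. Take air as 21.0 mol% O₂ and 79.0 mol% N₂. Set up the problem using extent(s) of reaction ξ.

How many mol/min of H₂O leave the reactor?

Stoichiometric O₂ = 3.5 × 500 = 1750 mol/min; O₂ fed = 1750 × 1.174 = 2054 mol/min.
N₂ fed = 2054 × 79/21 = 7729 mol/min.
Fuel reacted = 0.825 × 500 → ξ = 412.5 mol/min.
Outlet (n = n₀ + ν ξ):
  C₂H₆: 500 − 1(412.5) = 87.5
  O₂: 2054 − 3.5(412.5) = 610.8
  N₂: 7729 (inert)
  CO₂: 0 + 2(412.5) = 825
  H₂O: 0 + 3(412.5) = 1238

1240 mol/min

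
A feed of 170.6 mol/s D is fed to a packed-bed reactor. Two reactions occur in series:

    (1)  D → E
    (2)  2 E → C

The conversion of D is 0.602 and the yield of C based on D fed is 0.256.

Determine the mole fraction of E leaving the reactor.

0.121

Conversion of D: D consumed = 1ξ₁ = 0.602 × 170.6 → ξ₁ = 102.7 mol/s.
Yield of C: 1ξ₂ / 170.6 = 0.256 → ξ₂ = 43.67 mol/s.
Outlet amounts (n = n₀ + Σ ν·ξ):
  D: 170.6 − 1(102.7) = 67.9
  E: 0 + 1(102.7) − 2(43.67) = 15.35
  C: 0 + 1(43.67) = 43.67
Total out = 126.9 mol/s; y_E = 15.35 / 126.9 = 0.121.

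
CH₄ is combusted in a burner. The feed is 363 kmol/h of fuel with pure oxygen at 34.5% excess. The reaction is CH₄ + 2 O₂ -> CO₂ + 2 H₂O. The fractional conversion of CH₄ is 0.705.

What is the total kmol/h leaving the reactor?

Stoichiometric O₂ = 2 × 363 = 726 kmol/h; O₂ fed = 726 × 1.345 = 976.5 kmol/h.
Fuel reacted = 0.705 × 363 → ξ = 255.9 kmol/h.
Outlet (n = n₀ + ν ξ):
  CH₄: 363 − 1(255.9) = 107.1
  O₂: 976.5 − 2(255.9) = 464.6
  CO₂: 0 + 1(255.9) = 255.9
  H₂O: 0 + 2(255.9) = 511.8
Total out = 107.1 + 464.6 + 255.9 + 511.8 = 1339 kmol/h.

1340 kmol/h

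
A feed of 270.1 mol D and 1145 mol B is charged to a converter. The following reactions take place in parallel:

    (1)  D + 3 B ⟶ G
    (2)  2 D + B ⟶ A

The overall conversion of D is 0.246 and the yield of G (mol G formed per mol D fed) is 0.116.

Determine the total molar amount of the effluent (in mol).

1290 mol

Yield of G: 1ξ₁ / 270.1 = 0.116 → ξ₁ = 31.33 mol.
Conversion of D: 1ξ₁ + 2ξ₂ = 0.246 × 270.1 = 66.44 → ξ₂ = 17.56 mol.
Outlet amounts (n = n₀ + Σ ν·ξ):
  D: 270.1 − 1(31.33) − 2(17.56) = 203.7
  B: 1145 − 3(31.33) − 1(17.56) = 1033
  G: 0 + 1(31.33) = 31.33
  A: 0 + 1(17.56) = 17.56
Total out = 203.7 + 1033 + 31.33 + 17.56 = 1286 mol.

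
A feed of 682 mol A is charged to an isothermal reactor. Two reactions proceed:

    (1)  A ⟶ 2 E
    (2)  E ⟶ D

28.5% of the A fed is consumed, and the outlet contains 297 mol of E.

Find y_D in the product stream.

0.105

Conversion of A: A consumed = 1ξ₁ = 0.285 × 682 → ξ₁ = 194.4 mol.
E balance: n_E = 0 + 2ξ₁ − 1ξ₂ = 297 → ξ₂ = (2·194.4 − 297)/1 = 91.74 mol.
Outlet amounts (n = n₀ + Σ ν·ξ):
  A: 682 − 1(194.4) = 487.6
  E: 0 + 2(194.4) − 1(91.74) = 297
  D: 0 + 1(91.74) = 91.74
Total out = 876.4 mol; y_D = 91.74 / 876.4 = 0.1047.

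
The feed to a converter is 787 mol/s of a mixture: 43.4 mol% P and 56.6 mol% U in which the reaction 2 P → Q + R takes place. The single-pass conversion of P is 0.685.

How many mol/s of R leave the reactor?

117 mol/s

P reacted = 0.685 × 341.6 = 234 mol/s; ν_P = −2, so ξ = 234/2 = 117 mol/s.
Outlet amounts (n = n₀ + ν ξ):
  P: 341.6 − 2(117) = 107.6
  Q: 0 + 1(117) = 117
  R: 0 + 1(117) = 117
  U: 445.4 (inert)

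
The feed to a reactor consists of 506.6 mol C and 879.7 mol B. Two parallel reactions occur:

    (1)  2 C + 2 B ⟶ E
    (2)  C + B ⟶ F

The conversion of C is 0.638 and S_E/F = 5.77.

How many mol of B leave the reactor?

556 mol

Conversion of C: C consumed = 0.638 × 506.6 = 323.2 mol = 2ξ₁ + 1ξ₂.
Selectivity: 1ξ₁ / (1ξ₂) = 5.77 → ξ₁ = 5.77 ξ₂.
Substitute: (2·5.77 + 1) ξ₂ = 323.2 → ξ₂ = 25.77 mol, ξ₁ = 148.7 mol.
Outlet amounts (n = n₀ + Σ ν·ξ):
  C: 506.6 − 2(148.7) − 1(25.77) = 183.4
  B: 879.7 − 2(148.7) − 1(25.77) = 556.5
  E: 0 + 1(148.7) = 148.7
  F: 0 + 1(25.77) = 25.77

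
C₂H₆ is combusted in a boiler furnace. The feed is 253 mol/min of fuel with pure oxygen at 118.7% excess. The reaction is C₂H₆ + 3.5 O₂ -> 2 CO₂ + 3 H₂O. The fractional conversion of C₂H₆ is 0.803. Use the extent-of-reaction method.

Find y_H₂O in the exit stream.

0.266

Stoichiometric O₂ = 3.5 × 253 = 885.5 mol/min; O₂ fed = 885.5 × 2.187 = 1937 mol/min.
Fuel reacted = 0.803 × 253 → ξ = 203.2 mol/min.
Outlet (n = n₀ + ν ξ):
  C₂H₆: 253 − 1(203.2) = 49.84
  O₂: 1937 − 3.5(203.2) = 1226
  CO₂: 0 + 2(203.2) = 406.3
  H₂O: 0 + 3(203.2) = 609.5
Total out = 2291 mol/min; y_H₂O = 609.5 / 2291 = 0.266.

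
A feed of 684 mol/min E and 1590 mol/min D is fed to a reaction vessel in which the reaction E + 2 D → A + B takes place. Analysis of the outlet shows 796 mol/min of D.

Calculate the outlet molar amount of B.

For D: n = n₀ − 2ξ → 796 = 1590 − 2ξ, giving ξ = 397 mol/min.
Outlet amounts (n = n₀ + ν ξ):
  E: 684 − 1(397) = 287
  D: 1590 − 2(397) = 796
  A: 0 + 1(397) = 397
  B: 0 + 1(397) = 397

397 mol/min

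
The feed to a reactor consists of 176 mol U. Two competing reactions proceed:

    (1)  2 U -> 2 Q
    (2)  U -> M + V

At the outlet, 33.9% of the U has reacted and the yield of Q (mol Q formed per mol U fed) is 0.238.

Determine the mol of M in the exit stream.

17.8 mol

Yield of Q: 2ξ₁ / 176 = 0.238 → ξ₁ = 20.94 mol.
Conversion of U: 2ξ₁ + 1ξ₂ = 0.339 × 176 = 59.66 → ξ₂ = 17.78 mol.
Outlet amounts (n = n₀ + Σ ν·ξ):
  U: 176 − 2(20.94) − 1(17.78) = 116.3
  Q: 0 + 2(20.94) = 41.89
  M: 0 + 1(17.78) = 17.78
  V: 0 + 1(17.78) = 17.78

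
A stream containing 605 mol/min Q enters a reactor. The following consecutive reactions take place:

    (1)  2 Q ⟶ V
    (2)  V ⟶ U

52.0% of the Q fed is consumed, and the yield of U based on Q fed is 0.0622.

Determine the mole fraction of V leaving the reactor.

0.267

Conversion of Q: Q consumed = 2ξ₁ = 0.52 × 605 → ξ₁ = 157.3 mol/min.
Yield of U: 1ξ₂ / 605 = 0.0622 → ξ₂ = 37.63 mol/min.
Outlet amounts (n = n₀ + Σ ν·ξ):
  Q: 605 − 2(157.3) = 290.4
  V: 0 + 1(157.3) − 1(37.63) = 119.7
  U: 0 + 1(37.63) = 37.63
Total out = 447.7 mol/min; y_V = 119.7 / 447.7 = 0.2673.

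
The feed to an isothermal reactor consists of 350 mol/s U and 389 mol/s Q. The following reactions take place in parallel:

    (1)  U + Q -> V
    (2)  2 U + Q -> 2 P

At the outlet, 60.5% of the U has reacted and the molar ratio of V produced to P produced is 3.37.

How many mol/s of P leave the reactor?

48.5 mol/s

Conversion of U: U consumed = 0.605 × 350 = 211.8 mol/s = 1ξ₁ + 2ξ₂.
Selectivity: 1ξ₁ / (2ξ₂) = 3.37 → ξ₁ = 6.74 ξ₂.
Substitute: (1·6.74 + 2) ξ₂ = 211.8 → ξ₂ = 24.23 mol/s, ξ₁ = 163.3 mol/s.
Outlet amounts (n = n₀ + Σ ν·ξ):
  U: 350 − 1(163.3) − 2(24.23) = 138.2
  Q: 389 − 1(163.3) − 1(24.23) = 201.5
  V: 0 + 1(163.3) = 163.3
  P: 0 + 2(24.23) = 48.46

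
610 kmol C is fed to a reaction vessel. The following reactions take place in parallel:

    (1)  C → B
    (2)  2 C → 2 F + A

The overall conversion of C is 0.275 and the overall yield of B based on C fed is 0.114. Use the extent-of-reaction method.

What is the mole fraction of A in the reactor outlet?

Yield of B: 1ξ₁ / 610 = 0.114 → ξ₁ = 69.54 kmol.
Conversion of C: 1ξ₁ + 2ξ₂ = 0.275 × 610 = 167.8 → ξ₂ = 49.1 kmol.
Outlet amounts (n = n₀ + Σ ν·ξ):
  C: 610 − 1(69.54) − 2(49.1) = 442.2
  B: 0 + 1(69.54) = 69.54
  F: 0 + 2(49.1) = 98.21
  A: 0 + 1(49.1) = 49.1
Total out = 659.1 kmol; y_A = 49.1 / 659.1 = 0.0745.

0.0745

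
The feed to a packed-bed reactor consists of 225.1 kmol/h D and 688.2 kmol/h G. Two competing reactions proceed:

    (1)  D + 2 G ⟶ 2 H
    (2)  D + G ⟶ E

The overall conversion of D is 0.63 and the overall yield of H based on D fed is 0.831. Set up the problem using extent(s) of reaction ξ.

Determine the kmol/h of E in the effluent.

48.3 kmol/h

Yield of H: 2ξ₁ / 225.1 = 0.831 → ξ₁ = 93.53 kmol/h.
Conversion of D: 1ξ₁ + 1ξ₂ = 0.63 × 225.1 = 141.8 → ξ₂ = 48.28 kmol/h.
Outlet amounts (n = n₀ + Σ ν·ξ):
  D: 225.1 − 1(93.53) − 1(48.28) = 83.29
  G: 688.2 − 2(93.53) − 1(48.28) = 452.9
  H: 0 + 2(93.53) = 187.1
  E: 0 + 1(48.28) = 48.28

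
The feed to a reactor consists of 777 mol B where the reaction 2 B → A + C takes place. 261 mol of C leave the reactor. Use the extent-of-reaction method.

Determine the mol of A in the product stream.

261 mol

For C: n = n₀ + 1ξ → 261 = 0 + 1ξ, giving ξ = 261 mol.
Outlet amounts (n = n₀ + ν ξ):
  B: 777 − 2(261) = 255
  A: 0 + 1(261) = 261
  C: 0 + 1(261) = 261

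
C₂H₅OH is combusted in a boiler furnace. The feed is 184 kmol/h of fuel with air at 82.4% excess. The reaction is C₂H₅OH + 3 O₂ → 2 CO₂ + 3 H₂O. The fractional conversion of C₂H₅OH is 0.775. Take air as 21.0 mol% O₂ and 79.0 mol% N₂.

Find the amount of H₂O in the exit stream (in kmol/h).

Stoichiometric O₂ = 3 × 184 = 552 kmol/h; O₂ fed = 552 × 1.824 = 1007 kmol/h.
N₂ fed = 1007 × 79/21 = 3788 kmol/h.
Fuel reacted = 0.775 × 184 → ξ = 142.6 kmol/h.
Outlet (n = n₀ + ν ξ):
  C₂H₅OH: 184 − 1(142.6) = 41.4
  O₂: 1007 − 3(142.6) = 579
  N₂: 3788 (inert)
  CO₂: 0 + 2(142.6) = 285.2
  H₂O: 0 + 3(142.6) = 427.8

428 kmol/h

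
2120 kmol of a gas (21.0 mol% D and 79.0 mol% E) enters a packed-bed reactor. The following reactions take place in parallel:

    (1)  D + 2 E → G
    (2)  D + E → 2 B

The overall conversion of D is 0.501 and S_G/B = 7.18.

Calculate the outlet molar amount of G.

209 kmol

Conversion of D: D consumed = 0.501 × 445.2 = 223 kmol = 1ξ₁ + 1ξ₂.
Selectivity: 1ξ₁ / (2ξ₂) = 7.18 → ξ₁ = 14.36 ξ₂.
Substitute: (1·14.36 + 1) ξ₂ = 223 → ξ₂ = 14.52 kmol, ξ₁ = 208.5 kmol.
Outlet amounts (n = n₀ + Σ ν·ξ):
  D: 445.2 − 1(208.5) − 1(14.52) = 222.2
  E: 1675 − 2(208.5) − 1(14.52) = 1243
  G: 0 + 1(208.5) = 208.5
  B: 0 + 2(14.52) = 29.04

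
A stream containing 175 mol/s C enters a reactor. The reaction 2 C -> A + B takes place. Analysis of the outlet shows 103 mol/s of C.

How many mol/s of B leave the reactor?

36 mol/s

For C: n = n₀ − 2ξ → 103 = 175 − 2ξ, giving ξ = 36 mol/s.
Outlet amounts (n = n₀ + ν ξ):
  C: 175 − 2(36) = 103
  A: 0 + 1(36) = 36
  B: 0 + 1(36) = 36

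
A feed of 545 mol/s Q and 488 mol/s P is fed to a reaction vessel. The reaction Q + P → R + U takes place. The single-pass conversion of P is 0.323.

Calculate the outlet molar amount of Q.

387 mol/s

P reacted = 0.323 × 488 = 157.6 mol/s; ν_P = −1, so ξ = 157.6/1 = 157.6 mol/s.
Outlet amounts (n = n₀ + ν ξ):
  Q: 545 − 1(157.6) = 387.4
  P: 488 − 1(157.6) = 330.4
  R: 0 + 1(157.6) = 157.6
  U: 0 + 1(157.6) = 157.6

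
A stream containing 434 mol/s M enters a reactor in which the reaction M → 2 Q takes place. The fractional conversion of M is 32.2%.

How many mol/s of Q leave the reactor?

M reacted = 0.322 × 434 = 139.7 mol/s; ν_M = −1, so ξ = 139.7/1 = 139.7 mol/s.
Outlet amounts (n = n₀ + ν ξ):
  M: 434 − 1(139.7) = 294.3
  Q: 0 + 2(139.7) = 279.5

279 mol/s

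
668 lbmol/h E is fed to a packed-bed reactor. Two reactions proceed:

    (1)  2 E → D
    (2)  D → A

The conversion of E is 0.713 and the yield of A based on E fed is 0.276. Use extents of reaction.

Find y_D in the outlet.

0.125

Conversion of E: E consumed = 2ξ₁ = 0.713 × 668 → ξ₁ = 238.1 lbmol/h.
Yield of A: 1ξ₂ / 668 = 0.276 → ξ₂ = 184.4 lbmol/h.
Outlet amounts (n = n₀ + Σ ν·ξ):
  E: 668 − 2(238.1) = 191.7
  D: 0 + 1(238.1) − 1(184.4) = 53.77
  A: 0 + 1(184.4) = 184.4
Total out = 429.9 lbmol/h; y_D = 53.77 / 429.9 = 0.1251.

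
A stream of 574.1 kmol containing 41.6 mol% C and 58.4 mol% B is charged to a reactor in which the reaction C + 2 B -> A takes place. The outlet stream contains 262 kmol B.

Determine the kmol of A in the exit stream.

36.6 kmol

For B: n = n₀ − 2ξ → 262 = 335.3 − 2ξ, giving ξ = 36.64 kmol.
Outlet amounts (n = n₀ + ν ξ):
  C: 238.8 − 1(36.64) = 202.2
  B: 335.3 − 2(36.64) = 262
  A: 0 + 1(36.64) = 36.64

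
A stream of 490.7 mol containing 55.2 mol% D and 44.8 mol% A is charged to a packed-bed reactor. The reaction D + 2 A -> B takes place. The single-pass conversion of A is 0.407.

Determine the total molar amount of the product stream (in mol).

401 mol

A reacted = 0.407 × 219.8 = 89.47 mol; ν_A = −2, so ξ = 89.47/2 = 44.74 mol.
Outlet amounts (n = n₀ + ν ξ):
  D: 270.9 − 1(44.74) = 226.1
  A: 219.8 − 2(44.74) = 130.4
  B: 0 + 1(44.74) = 44.74
Total out = 226.1 + 130.4 + 44.74 = 401.2 mol.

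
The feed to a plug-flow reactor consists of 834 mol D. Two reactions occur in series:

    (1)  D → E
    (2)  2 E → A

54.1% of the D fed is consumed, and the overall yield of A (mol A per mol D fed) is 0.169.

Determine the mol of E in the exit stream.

169 mol

Conversion of D: D consumed = 1ξ₁ = 0.541 × 834 → ξ₁ = 451.2 mol.
Yield of A: 1ξ₂ / 834 = 0.169 → ξ₂ = 140.9 mol.
Outlet amounts (n = n₀ + Σ ν·ξ):
  D: 834 − 1(451.2) = 382.8
  E: 0 + 1(451.2) − 2(140.9) = 169.3
  A: 0 + 1(140.9) = 140.9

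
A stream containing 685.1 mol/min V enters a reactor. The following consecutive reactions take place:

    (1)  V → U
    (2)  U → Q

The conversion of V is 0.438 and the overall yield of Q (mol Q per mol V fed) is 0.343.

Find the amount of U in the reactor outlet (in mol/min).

Conversion of V: V consumed = 1ξ₁ = 0.438 × 685.1 → ξ₁ = 300.1 mol/min.
Yield of Q: 1ξ₂ / 685.1 = 0.343 → ξ₂ = 235 mol/min.
Outlet amounts (n = n₀ + Σ ν·ξ):
  V: 685.1 − 1(300.1) = 385
  U: 0 + 1(300.1) − 1(235) = 65.08
  Q: 0 + 1(235) = 235

65.1 mol/min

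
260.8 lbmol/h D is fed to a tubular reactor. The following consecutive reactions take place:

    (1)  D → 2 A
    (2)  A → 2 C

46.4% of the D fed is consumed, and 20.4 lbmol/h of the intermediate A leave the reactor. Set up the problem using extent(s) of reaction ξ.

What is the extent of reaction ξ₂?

Conversion of D: D consumed = 1ξ₁ = 0.464 × 260.8 → ξ₁ = 121 lbmol/h.
A balance: n_A = 0 + 2ξ₁ − 1ξ₂ = 20.4 → ξ₂ = (2·121 − 20.4)/1 = 221.6 lbmol/h.
Outlet amounts (n = n₀ + Σ ν·ξ):
  D: 260.8 − 1(121) = 139.8
  A: 0 + 2(121) − 1(221.6) = 20.4
  C: 0 + 2(221.6) = 443.2

ξ₂ = 222 lbmol/h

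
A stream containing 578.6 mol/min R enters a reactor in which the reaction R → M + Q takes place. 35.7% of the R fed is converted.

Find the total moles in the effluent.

785 mol/min

R reacted = 0.357 × 578.6 = 206.6 mol/min; ν_R = −1, so ξ = 206.6/1 = 206.6 mol/min.
Outlet amounts (n = n₀ + ν ξ):
  R: 578.6 − 1(206.6) = 372
  M: 0 + 1(206.6) = 206.6
  Q: 0 + 1(206.6) = 206.6
Total out = 372 + 206.6 + 206.6 = 785.2 mol/min.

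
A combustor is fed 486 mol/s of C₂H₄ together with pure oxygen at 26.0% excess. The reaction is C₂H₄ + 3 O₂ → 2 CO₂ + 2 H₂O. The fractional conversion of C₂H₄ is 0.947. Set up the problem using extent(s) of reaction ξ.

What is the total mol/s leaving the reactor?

2320 mol/s

Stoichiometric O₂ = 3 × 486 = 1458 mol/s; O₂ fed = 1458 × 1.260 = 1837 mol/s.
Fuel reacted = 0.947 × 486 → ξ = 460.2 mol/s.
Outlet (n = n₀ + ν ξ):
  C₂H₄: 486 − 1(460.2) = 25.76
  O₂: 1837 − 3(460.2) = 456.4
  CO₂: 0 + 2(460.2) = 920.5
  H₂O: 0 + 2(460.2) = 920.5
Total out = 25.76 + 456.4 + 920.5 + 920.5 = 2323 mol/s.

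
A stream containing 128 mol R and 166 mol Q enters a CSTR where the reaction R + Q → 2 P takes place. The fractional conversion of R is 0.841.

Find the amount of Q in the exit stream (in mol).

R reacted = 0.841 × 128 = 107.6 mol; ν_R = −1, so ξ = 107.6/1 = 107.6 mol.
Outlet amounts (n = n₀ + ν ξ):
  R: 128 − 1(107.6) = 20.35
  Q: 166 − 1(107.6) = 58.35
  P: 0 + 2(107.6) = 215.3

58.4 mol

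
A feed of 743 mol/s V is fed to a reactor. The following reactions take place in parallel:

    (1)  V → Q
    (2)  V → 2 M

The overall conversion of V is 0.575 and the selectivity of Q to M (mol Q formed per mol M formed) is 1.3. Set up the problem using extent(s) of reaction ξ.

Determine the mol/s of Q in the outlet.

309 mol/s

Conversion of V: V consumed = 0.575 × 743 = 427.2 mol/s = 1ξ₁ + 1ξ₂.
Selectivity: 1ξ₁ / (2ξ₂) = 1.3 → ξ₁ = 2.6 ξ₂.
Substitute: (1·2.6 + 1) ξ₂ = 427.2 → ξ₂ = 118.7 mol/s, ξ₁ = 308.6 mol/s.
Outlet amounts (n = n₀ + Σ ν·ξ):
  V: 743 − 1(308.6) − 1(118.7) = 315.8
  Q: 0 + 1(308.6) = 308.6
  M: 0 + 2(118.7) = 237.3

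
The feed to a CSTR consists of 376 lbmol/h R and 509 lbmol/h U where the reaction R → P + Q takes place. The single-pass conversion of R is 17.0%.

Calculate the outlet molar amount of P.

63.9 lbmol/h

R reacted = 0.17 × 376 = 63.92 lbmol/h; ν_R = −1, so ξ = 63.92/1 = 63.92 lbmol/h.
Outlet amounts (n = n₀ + ν ξ):
  R: 376 − 1(63.92) = 312.1
  P: 0 + 1(63.92) = 63.92
  Q: 0 + 1(63.92) = 63.92
  U: 509 (inert)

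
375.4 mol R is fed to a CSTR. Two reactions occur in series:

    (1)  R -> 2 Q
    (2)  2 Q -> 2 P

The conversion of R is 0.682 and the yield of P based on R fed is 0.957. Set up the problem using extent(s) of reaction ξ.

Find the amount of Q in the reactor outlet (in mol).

Conversion of R: R consumed = 1ξ₁ = 0.682 × 375.4 → ξ₁ = 256 mol.
Yield of P: 2ξ₂ / 375.4 = 0.957 → ξ₂ = 179.6 mol.
Outlet amounts (n = n₀ + Σ ν·ξ):
  R: 375.4 − 1(256) = 119.4
  Q: 0 + 2(256) − 2(179.6) = 152.8
  P: 0 + 2(179.6) = 359.3

153 mol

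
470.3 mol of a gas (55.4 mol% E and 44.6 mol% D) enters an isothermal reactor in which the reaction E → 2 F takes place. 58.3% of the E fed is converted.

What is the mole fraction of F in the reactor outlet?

0.488

E reacted = 0.583 × 260.5 = 151.9 mol; ν_E = −1, so ξ = 151.9/1 = 151.9 mol.
Outlet amounts (n = n₀ + ν ξ):
  E: 260.5 − 1(151.9) = 108.6
  F: 0 + 2(151.9) = 303.8
  D: 209.8 (inert)
Total out = 622.2 mol; y_F = 303.8 / 622.2 = 0.4883.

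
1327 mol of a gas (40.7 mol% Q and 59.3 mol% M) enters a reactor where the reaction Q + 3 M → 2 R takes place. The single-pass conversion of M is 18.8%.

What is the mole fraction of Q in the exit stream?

0.4

M reacted = 0.188 × 786.9 = 147.9 mol; ν_M = −3, so ξ = 147.9/3 = 49.31 mol.
Outlet amounts (n = n₀ + ν ξ):
  Q: 540.1 − 1(49.31) = 490.8
  M: 786.9 − 3(49.31) = 639
  R: 0 + 2(49.31) = 98.63
Total out = 1228 mol; y_Q = 490.8 / 1228 = 0.3995.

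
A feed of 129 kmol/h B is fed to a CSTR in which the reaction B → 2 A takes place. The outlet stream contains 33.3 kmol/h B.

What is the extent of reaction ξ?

ξ = 95.7 kmol/h

For B: n = n₀ − 1ξ → 33.3 = 129 − 1ξ, giving ξ = 95.7 kmol/h.
Outlet amounts (n = n₀ + ν ξ):
  B: 129 − 1(95.7) = 33.3
  A: 0 + 2(95.7) = 191.4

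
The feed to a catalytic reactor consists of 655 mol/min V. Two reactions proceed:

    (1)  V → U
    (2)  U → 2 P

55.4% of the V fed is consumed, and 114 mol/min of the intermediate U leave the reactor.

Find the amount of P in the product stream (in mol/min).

Conversion of V: V consumed = 1ξ₁ = 0.554 × 655 → ξ₁ = 362.9 mol/min.
U balance: n_U = 0 + 1ξ₁ − 1ξ₂ = 114 → ξ₂ = (1·362.9 − 114)/1 = 248.9 mol/min.
Outlet amounts (n = n₀ + Σ ν·ξ):
  V: 655 − 1(362.9) = 292.1
  U: 0 + 1(362.9) − 1(248.9) = 114
  P: 0 + 2(248.9) = 497.7

498 mol/min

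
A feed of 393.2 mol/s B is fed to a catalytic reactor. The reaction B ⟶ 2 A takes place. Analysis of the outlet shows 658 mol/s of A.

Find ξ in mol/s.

ξ = 329 mol/s

For A: n = n₀ + 2ξ → 658 = 0 + 2ξ, giving ξ = 329 mol/s.
Outlet amounts (n = n₀ + ν ξ):
  B: 393.2 − 1(329) = 64.2
  A: 0 + 2(329) = 658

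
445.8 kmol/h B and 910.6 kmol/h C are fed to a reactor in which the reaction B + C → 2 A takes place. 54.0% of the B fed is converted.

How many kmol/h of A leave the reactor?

B reacted = 0.54 × 445.8 = 240.7 kmol/h; ν_B = −1, so ξ = 240.7/1 = 240.7 kmol/h.
Outlet amounts (n = n₀ + ν ξ):
  B: 445.8 − 1(240.7) = 205.1
  C: 910.6 − 1(240.7) = 669.9
  A: 0 + 2(240.7) = 481.5

481 kmol/h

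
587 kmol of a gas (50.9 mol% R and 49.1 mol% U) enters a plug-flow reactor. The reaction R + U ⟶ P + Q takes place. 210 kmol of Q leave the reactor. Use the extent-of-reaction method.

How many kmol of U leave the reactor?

For Q: n = n₀ + 1ξ → 210 = 0 + 1ξ, giving ξ = 210 kmol.
Outlet amounts (n = n₀ + ν ξ):
  R: 298.8 − 1(210) = 88.78
  U: 288.2 − 1(210) = 78.22
  P: 0 + 1(210) = 210
  Q: 0 + 1(210) = 210

78.2 kmol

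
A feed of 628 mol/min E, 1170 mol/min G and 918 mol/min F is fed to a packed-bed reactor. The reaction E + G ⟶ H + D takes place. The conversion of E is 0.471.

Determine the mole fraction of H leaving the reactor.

E reacted = 0.471 × 628 = 295.8 mol/min; ν_E = −1, so ξ = 295.8/1 = 295.8 mol/min.
Outlet amounts (n = n₀ + ν ξ):
  E: 628 − 1(295.8) = 332.2
  G: 1170 − 1(295.8) = 874.2
  H: 0 + 1(295.8) = 295.8
  D: 0 + 1(295.8) = 295.8
  F: 918 (inert)
Total out = 2716 mol/min; y_H = 295.8 / 2716 = 0.1089.

0.109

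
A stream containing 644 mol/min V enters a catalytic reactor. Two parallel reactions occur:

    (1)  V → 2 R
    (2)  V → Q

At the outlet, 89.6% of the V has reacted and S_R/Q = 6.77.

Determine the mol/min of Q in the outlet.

132 mol/min

Conversion of V: V consumed = 0.896 × 644 = 577 mol/min = 1ξ₁ + 1ξ₂.
Selectivity: 2ξ₁ / (1ξ₂) = 6.77 → ξ₁ = 3.385 ξ₂.
Substitute: (1·3.385 + 1) ξ₂ = 577 → ξ₂ = 131.6 mol/min, ξ₁ = 445.4 mol/min.
Outlet amounts (n = n₀ + Σ ν·ξ):
  V: 644 − 1(445.4) − 1(131.6) = 66.98
  R: 0 + 2(445.4) = 890.9
  Q: 0 + 1(131.6) = 131.6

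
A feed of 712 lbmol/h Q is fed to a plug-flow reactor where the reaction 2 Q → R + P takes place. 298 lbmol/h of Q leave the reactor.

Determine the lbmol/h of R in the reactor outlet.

For Q: n = n₀ − 2ξ → 298 = 712 − 2ξ, giving ξ = 207 lbmol/h.
Outlet amounts (n = n₀ + ν ξ):
  Q: 712 − 2(207) = 298
  R: 0 + 1(207) = 207
  P: 0 + 1(207) = 207

207 lbmol/h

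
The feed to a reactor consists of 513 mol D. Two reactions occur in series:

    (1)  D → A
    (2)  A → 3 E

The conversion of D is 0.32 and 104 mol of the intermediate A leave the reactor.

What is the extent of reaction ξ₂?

ξ₂ = 60.2 mol

Conversion of D: D consumed = 1ξ₁ = 0.32 × 513 → ξ₁ = 164.2 mol.
A balance: n_A = 0 + 1ξ₁ − 1ξ₂ = 104 → ξ₂ = (1·164.2 − 104)/1 = 60.16 mol.
Outlet amounts (n = n₀ + Σ ν·ξ):
  D: 513 − 1(164.2) = 348.8
  A: 0 + 1(164.2) − 1(60.16) = 104
  E: 0 + 3(60.16) = 180.5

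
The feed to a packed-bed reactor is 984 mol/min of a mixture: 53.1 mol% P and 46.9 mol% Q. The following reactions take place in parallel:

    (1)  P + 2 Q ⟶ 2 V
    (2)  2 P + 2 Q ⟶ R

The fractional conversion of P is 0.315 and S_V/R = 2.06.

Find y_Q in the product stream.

0.315

Conversion of P: P consumed = 0.315 × 522.5 = 164.6 mol/min = 1ξ₁ + 2ξ₂.
Selectivity: 2ξ₁ / (1ξ₂) = 2.06 → ξ₁ = 1.03 ξ₂.
Substitute: (1·1.03 + 2) ξ₂ = 164.6 → ξ₂ = 54.32 mol/min, ξ₁ = 55.95 mol/min.
Outlet amounts (n = n₀ + Σ ν·ξ):
  P: 522.5 − 1(55.95) − 2(54.32) = 357.9
  Q: 461.5 − 2(55.95) − 2(54.32) = 241
  V: 0 + 2(55.95) = 111.9
  R: 0 + 1(54.32) = 54.32
Total out = 765.1 mol/min; y_Q = 241 / 765.1 = 0.3149.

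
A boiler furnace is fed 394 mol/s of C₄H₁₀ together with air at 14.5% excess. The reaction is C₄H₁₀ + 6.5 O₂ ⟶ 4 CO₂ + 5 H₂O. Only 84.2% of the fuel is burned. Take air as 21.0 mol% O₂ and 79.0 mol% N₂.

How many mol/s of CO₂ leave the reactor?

Stoichiometric O₂ = 6.5 × 394 = 2561 mol/s; O₂ fed = 2561 × 1.145 = 2932 mol/s.
N₂ fed = 2932 × 79/21 = 11030 mol/s.
Fuel reacted = 0.842 × 394 → ξ = 331.7 mol/s.
Outlet (n = n₀ + ν ξ):
  C₄H₁₀: 394 − 1(331.7) = 62.25
  O₂: 2932 − 6.5(331.7) = 776
  N₂: 11030 (inert)
  CO₂: 0 + 4(331.7) = 1327
  H₂O: 0 + 5(331.7) = 1659

1330 mol/s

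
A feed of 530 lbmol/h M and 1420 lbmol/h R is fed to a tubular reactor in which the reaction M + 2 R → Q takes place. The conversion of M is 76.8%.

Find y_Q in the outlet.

M reacted = 0.768 × 530 = 407 lbmol/h; ν_M = −1, so ξ = 407/1 = 407 lbmol/h.
Outlet amounts (n = n₀ + ν ξ):
  M: 530 − 1(407) = 123
  R: 1420 − 2(407) = 605.9
  Q: 0 + 1(407) = 407
Total out = 1136 lbmol/h; y_Q = 407 / 1136 = 0.3583.

0.358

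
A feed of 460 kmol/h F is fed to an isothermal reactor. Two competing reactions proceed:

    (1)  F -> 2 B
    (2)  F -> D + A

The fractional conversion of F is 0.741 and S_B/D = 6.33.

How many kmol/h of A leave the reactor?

Conversion of F: F consumed = 0.741 × 460 = 340.9 kmol/h = 1ξ₁ + 1ξ₂.
Selectivity: 2ξ₁ / (1ξ₂) = 6.33 → ξ₁ = 3.165 ξ₂.
Substitute: (1·3.165 + 1) ξ₂ = 340.9 → ξ₂ = 81.84 kmol/h, ξ₁ = 259 kmol/h.
Outlet amounts (n = n₀ + Σ ν·ξ):
  F: 460 − 1(259) − 1(81.84) = 119.1
  B: 0 + 2(259) = 518
  D: 0 + 1(81.84) = 81.84
  A: 0 + 1(81.84) = 81.84

81.8 kmol/h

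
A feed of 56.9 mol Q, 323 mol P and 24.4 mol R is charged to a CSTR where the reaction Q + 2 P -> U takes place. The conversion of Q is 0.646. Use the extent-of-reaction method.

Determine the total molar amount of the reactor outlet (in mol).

331 mol

Q reacted = 0.646 × 56.9 = 36.76 mol; ν_Q = −1, so ξ = 36.76/1 = 36.76 mol.
Outlet amounts (n = n₀ + ν ξ):
  Q: 56.9 − 1(36.76) = 20.14
  P: 323 − 2(36.76) = 249.5
  U: 0 + 1(36.76) = 36.76
  R: 24.4 (inert)
Total out = 20.14 + 249.5 + 36.76 + 24.4 = 330.8 mol.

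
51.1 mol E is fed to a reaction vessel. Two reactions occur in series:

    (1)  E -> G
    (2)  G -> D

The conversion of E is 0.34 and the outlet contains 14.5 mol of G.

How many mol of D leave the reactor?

Conversion of E: E consumed = 1ξ₁ = 0.34 × 51.1 → ξ₁ = 17.37 mol.
G balance: n_G = 0 + 1ξ₁ − 1ξ₂ = 14.5 → ξ₂ = (1·17.37 − 14.5)/1 = 2.874 mol.
Outlet amounts (n = n₀ + Σ ν·ξ):
  E: 51.1 − 1(17.37) = 33.73
  G: 0 + 1(17.37) − 1(2.874) = 14.5
  D: 0 + 1(2.874) = 2.874

2.87 mol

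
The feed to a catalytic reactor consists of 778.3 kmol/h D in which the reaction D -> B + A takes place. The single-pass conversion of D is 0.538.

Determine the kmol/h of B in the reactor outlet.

D reacted = 0.538 × 778.3 = 418.7 kmol/h; ν_D = −1, so ξ = 418.7/1 = 418.7 kmol/h.
Outlet amounts (n = n₀ + ν ξ):
  D: 778.3 − 1(418.7) = 359.6
  B: 0 + 1(418.7) = 418.7
  A: 0 + 1(418.7) = 418.7

419 kmol/h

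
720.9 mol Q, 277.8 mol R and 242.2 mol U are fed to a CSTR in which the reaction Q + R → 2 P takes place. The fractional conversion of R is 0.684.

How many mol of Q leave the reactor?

531 mol

R reacted = 0.684 × 277.8 = 190 mol; ν_R = −1, so ξ = 190/1 = 190 mol.
Outlet amounts (n = n₀ + ν ξ):
  Q: 720.9 − 1(190) = 530.9
  R: 277.8 − 1(190) = 87.78
  P: 0 + 2(190) = 380
  U: 242.2 (inert)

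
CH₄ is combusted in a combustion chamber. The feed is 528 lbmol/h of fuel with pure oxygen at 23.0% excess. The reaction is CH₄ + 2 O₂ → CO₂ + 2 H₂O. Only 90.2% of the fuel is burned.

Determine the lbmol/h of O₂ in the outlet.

346 lbmol/h

Stoichiometric O₂ = 2 × 528 = 1056 lbmol/h; O₂ fed = 1056 × 1.230 = 1299 lbmol/h.
Fuel reacted = 0.902 × 528 → ξ = 476.3 lbmol/h.
Outlet (n = n₀ + ν ξ):
  CH₄: 528 − 1(476.3) = 51.74
  O₂: 1299 − 2(476.3) = 346.4
  CO₂: 0 + 1(476.3) = 476.3
  H₂O: 0 + 2(476.3) = 952.5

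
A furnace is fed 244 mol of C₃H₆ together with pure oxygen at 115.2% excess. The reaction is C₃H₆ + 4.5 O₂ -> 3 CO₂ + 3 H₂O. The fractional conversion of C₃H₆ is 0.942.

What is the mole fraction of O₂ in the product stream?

0.488

Stoichiometric O₂ = 4.5 × 244 = 1098 mol; O₂ fed = 1098 × 2.152 = 2363 mol.
Fuel reacted = 0.942 × 244 → ξ = 229.8 mol.
Outlet (n = n₀ + ν ξ):
  C₃H₆: 244 − 1(229.8) = 14.15
  O₂: 2363 − 4.5(229.8) = 1329
  CO₂: 0 + 3(229.8) = 689.5
  H₂O: 0 + 3(229.8) = 689.5
Total out = 2722 mol; y_O₂ = 1329 / 2722 = 0.4881.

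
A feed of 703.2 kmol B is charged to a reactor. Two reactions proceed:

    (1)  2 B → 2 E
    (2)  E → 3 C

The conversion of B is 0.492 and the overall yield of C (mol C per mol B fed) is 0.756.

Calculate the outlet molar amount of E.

Conversion of B: B consumed = 2ξ₁ = 0.492 × 703.2 → ξ₁ = 173 kmol.
Yield of C: 3ξ₂ / 703.2 = 0.756 → ξ₂ = 177.2 kmol.
Outlet amounts (n = n₀ + Σ ν·ξ):
  B: 703.2 − 2(173) = 357.2
  E: 0 + 2(173) − 1(177.2) = 168.8
  C: 0 + 3(177.2) = 531.6

169 kmol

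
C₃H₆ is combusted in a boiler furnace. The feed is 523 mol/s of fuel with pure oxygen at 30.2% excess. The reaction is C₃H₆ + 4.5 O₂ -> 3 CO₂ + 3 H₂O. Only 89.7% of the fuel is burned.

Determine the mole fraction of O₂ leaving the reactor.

Stoichiometric O₂ = 4.5 × 523 = 2354 mol/s; O₂ fed = 2354 × 1.302 = 3064 mol/s.
Fuel reacted = 0.897 × 523 → ξ = 469.1 mol/s.
Outlet (n = n₀ + ν ξ):
  C₃H₆: 523 − 1(469.1) = 53.87
  O₂: 3064 − 4.5(469.1) = 953.2
  CO₂: 0 + 3(469.1) = 1407
  H₂O: 0 + 3(469.1) = 1407
Total out = 3822 mol/s; y_O₂ = 953.2 / 3822 = 0.2494.

0.249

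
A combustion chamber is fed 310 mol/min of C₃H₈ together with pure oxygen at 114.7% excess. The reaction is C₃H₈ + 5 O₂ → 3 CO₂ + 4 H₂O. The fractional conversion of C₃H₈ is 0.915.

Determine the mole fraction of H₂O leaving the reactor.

Stoichiometric O₂ = 5 × 310 = 1550 mol/min; O₂ fed = 1550 × 2.147 = 3328 mol/min.
Fuel reacted = 0.915 × 310 → ξ = 283.7 mol/min.
Outlet (n = n₀ + ν ξ):
  C₃H₈: 310 − 1(283.7) = 26.35
  O₂: 3328 − 5(283.7) = 1910
  CO₂: 0 + 3(283.7) = 851
  H₂O: 0 + 4(283.7) = 1135
Total out = 3922 mol/min; y_H₂O = 1135 / 3922 = 0.2893.

0.289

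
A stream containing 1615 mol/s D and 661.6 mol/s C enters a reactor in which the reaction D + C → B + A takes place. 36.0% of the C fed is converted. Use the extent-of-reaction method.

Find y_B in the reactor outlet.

C reacted = 0.36 × 661.6 = 238.2 mol/s; ν_C = −1, so ξ = 238.2/1 = 238.2 mol/s.
Outlet amounts (n = n₀ + ν ξ):
  D: 1615 − 1(238.2) = 1377
  C: 661.6 − 1(238.2) = 423.4
  B: 0 + 1(238.2) = 238.2
  A: 0 + 1(238.2) = 238.2
Total out = 2277 mol/s; y_B = 238.2 / 2277 = 0.1046.

0.105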